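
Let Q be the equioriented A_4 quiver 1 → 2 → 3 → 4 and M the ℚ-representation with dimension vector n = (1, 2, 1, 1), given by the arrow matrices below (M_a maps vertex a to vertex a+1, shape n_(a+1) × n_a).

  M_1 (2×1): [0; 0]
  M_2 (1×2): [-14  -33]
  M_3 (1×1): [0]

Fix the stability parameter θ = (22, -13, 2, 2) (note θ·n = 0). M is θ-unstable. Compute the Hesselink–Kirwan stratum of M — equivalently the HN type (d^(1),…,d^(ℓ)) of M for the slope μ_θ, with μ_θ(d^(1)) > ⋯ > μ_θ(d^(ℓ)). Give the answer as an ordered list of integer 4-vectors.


Barcode: M ≅ I[1,1], I[2,2], I[2,3], I[4,4]. HN layers by μ_θ (3 steps, strictly decreasing):
  μ^(1)=22; μ^(2)=2; μ^(3)=-13

((1, 0, 0, 0); (0, 0, 1, 1); (0, 2, 0, 0))


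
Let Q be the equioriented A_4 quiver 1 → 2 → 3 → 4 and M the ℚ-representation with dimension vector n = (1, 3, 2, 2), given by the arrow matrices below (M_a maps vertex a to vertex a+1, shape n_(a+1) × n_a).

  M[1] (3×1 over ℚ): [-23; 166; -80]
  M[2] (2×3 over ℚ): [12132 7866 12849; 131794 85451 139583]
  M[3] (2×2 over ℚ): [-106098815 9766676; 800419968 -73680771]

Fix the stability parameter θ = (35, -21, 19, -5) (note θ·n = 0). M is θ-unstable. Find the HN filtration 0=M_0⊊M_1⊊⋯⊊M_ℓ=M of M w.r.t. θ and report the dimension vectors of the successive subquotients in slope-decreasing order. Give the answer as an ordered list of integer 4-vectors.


Barcode: M ≅ I[1,4], I[2,2], I[2,4]. HN layers by μ_θ (2 steps, strictly decreasing):
  μ^(1)=7; μ^(2)=-21

((1, 1, 2, 2); (0, 2, 0, 0))


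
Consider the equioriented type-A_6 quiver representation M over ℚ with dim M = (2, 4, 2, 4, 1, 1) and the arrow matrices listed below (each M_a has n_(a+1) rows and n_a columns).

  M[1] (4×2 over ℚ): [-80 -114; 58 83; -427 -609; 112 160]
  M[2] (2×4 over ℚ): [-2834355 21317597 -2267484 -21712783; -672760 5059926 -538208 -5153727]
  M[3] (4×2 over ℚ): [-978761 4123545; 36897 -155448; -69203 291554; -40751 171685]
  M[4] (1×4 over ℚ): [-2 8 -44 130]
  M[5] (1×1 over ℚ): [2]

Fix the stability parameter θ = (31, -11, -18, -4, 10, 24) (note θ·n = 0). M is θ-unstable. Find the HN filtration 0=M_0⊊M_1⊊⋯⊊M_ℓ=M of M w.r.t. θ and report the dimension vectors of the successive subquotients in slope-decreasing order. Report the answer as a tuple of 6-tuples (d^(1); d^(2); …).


Interval decomposition of M: I[1,2], I[1,4], I[2,2], I[2,4], I[4,4], I[4,6].
HN type (ℓ=6): μ^(1)=24; μ^(2)=10; μ^(3)=-1/2; μ^(4)=-4; μ^(5)=-11; μ^(6)=-29/2

((0, 0, 0, 0, 0, 1); (1, 1, 0, 0, 1, 0); (1, 1, 1, 1, 0, 0); (0, 0, 0, 3, 0, 0); (0, 1, 0, 0, 0, 0); (0, 1, 1, 0, 0, 0))


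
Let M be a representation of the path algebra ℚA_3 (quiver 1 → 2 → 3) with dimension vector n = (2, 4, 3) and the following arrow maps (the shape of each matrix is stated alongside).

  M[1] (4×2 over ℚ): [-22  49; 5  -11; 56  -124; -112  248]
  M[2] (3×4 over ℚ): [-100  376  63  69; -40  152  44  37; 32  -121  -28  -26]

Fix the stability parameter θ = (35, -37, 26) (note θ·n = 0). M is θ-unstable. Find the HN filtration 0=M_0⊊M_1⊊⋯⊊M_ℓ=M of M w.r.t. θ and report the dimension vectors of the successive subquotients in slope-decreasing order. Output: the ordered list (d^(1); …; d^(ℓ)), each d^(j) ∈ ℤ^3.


Via rank(M_{q-1}∘⋯∘M_p): M ≅ I[1,2], I[1,3], I[2,3]^2.
μ_θ-semistable layers: μ^(1)=26; μ^(2)=-1; μ^(3)=-37

((0, 0, 3); (2, 2, 0); (0, 2, 0))


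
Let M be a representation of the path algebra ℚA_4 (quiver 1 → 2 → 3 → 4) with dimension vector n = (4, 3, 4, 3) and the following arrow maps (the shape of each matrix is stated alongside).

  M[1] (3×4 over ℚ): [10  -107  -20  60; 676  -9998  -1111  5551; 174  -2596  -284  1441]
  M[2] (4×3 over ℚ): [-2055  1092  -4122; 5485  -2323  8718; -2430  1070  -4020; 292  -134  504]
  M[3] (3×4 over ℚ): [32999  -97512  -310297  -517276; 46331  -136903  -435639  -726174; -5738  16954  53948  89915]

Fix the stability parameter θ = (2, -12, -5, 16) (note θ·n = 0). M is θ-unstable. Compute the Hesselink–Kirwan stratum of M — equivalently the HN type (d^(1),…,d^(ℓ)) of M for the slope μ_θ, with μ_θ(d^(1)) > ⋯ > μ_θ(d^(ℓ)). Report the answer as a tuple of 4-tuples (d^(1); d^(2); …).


Interval decomposition of M: I[1,1], I[1,2], I[1,4]^2, I[3,3], I[3,4].
HN type (ℓ=3): μ^(1)=16; μ^(2)=2; μ^(3)=-5

((0, 0, 0, 3); (1, 0, 0, 0); (3, 3, 4, 0))


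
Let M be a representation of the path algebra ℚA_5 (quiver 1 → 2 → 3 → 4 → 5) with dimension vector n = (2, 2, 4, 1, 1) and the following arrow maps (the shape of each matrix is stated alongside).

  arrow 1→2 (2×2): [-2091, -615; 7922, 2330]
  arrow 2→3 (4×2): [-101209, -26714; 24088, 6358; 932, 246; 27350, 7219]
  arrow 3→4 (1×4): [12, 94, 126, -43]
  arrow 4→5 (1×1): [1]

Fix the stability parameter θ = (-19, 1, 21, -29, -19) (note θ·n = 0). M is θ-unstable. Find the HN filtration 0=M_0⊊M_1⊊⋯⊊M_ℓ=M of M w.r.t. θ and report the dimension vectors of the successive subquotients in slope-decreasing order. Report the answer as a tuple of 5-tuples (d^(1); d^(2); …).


Barcode: M ≅ I[1,1], I[1,3], I[2,5], I[3,3]^2. HN layers by μ_θ (4 steps, strictly decreasing):
  μ^(1)=21; μ^(2)=1; μ^(3)=-13/2; μ^(4)=-19

((0, 0, 3, 0, 0); (0, 1, 0, 0, 0); (0, 1, 1, 1, 1); (2, 0, 0, 0, 0))


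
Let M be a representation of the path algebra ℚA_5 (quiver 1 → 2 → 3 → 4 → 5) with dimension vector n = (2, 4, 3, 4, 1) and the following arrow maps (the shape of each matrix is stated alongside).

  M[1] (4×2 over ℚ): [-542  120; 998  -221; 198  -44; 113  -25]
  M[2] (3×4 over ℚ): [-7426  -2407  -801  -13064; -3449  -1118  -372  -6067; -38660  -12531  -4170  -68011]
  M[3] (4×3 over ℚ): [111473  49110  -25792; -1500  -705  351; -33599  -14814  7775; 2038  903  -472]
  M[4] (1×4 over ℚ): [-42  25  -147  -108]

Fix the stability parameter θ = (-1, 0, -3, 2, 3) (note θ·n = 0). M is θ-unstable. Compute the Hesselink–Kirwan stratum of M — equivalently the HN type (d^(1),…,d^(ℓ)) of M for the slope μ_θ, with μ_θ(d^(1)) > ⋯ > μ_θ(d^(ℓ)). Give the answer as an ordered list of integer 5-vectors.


Via rank(M_{q-1}∘⋯∘M_p): M ≅ I[1,4], I[1,5], I[2,2], I[2,4], I[4,4].
μ_θ-semistable layers: μ^(1)=3; μ^(2)=2; μ^(3)=0; μ^(4)=-4/3; μ^(5)=-3/2

((0, 0, 0, 0, 1); (0, 0, 0, 4, 0); (0, 1, 0, 0, 0); (2, 2, 2, 0, 0); (0, 1, 1, 0, 0))


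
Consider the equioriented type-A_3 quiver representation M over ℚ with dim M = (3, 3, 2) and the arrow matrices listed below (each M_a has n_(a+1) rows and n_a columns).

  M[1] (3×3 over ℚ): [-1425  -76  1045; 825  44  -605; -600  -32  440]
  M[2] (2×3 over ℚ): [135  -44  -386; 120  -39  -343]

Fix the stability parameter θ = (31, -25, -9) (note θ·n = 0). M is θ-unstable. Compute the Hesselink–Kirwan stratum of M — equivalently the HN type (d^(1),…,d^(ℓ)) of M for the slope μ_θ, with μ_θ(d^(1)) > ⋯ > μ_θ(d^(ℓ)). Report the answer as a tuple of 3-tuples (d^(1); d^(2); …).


Interval decomposition of M: I[1,1]^2, I[1,3], I[2,2], I[2,3].
HN type (ℓ=4): μ^(1)=31; μ^(2)=-1; μ^(3)=-9; μ^(4)=-25

((2, 0, 0); (1, 1, 1); (0, 0, 1); (0, 2, 0))


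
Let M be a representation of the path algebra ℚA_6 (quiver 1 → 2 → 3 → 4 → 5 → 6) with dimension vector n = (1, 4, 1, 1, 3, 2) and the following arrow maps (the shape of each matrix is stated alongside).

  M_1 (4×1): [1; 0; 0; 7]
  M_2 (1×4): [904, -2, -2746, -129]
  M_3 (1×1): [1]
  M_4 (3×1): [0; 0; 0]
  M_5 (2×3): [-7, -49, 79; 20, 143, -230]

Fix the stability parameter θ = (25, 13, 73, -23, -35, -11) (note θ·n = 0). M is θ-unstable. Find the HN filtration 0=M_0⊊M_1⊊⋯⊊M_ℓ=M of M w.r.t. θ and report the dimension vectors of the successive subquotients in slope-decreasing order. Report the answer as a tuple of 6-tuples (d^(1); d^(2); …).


Via rank(M_{q-1}∘⋯∘M_p): M ≅ I[1,4], I[2,2]^3, I[5,5], I[5,6]^2.
μ_θ-semistable layers: μ^(1)=25; μ^(2)=19; μ^(3)=13; μ^(4)=-11; μ^(5)=-35

((0, 0, 1, 1, 0, 0); (1, 1, 0, 0, 0, 0); (0, 3, 0, 0, 0, 0); (0, 0, 0, 0, 0, 2); (0, 0, 0, 0, 3, 0))


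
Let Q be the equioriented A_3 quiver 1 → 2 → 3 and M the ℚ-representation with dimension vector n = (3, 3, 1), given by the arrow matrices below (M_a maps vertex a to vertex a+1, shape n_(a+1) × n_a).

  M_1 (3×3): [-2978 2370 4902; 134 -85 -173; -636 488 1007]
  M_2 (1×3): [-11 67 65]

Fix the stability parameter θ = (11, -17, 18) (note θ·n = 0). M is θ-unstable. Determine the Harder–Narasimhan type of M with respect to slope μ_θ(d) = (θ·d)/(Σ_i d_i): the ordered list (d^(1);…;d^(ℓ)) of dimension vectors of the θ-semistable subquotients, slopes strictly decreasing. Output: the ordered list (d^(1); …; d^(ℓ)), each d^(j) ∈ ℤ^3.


Via rank(M_{q-1}∘⋯∘M_p): M ≅ I[1,2]^2, I[1,3].
μ_θ-semistable layers: μ^(1)=18; μ^(2)=-3

((0, 0, 1); (3, 3, 0))


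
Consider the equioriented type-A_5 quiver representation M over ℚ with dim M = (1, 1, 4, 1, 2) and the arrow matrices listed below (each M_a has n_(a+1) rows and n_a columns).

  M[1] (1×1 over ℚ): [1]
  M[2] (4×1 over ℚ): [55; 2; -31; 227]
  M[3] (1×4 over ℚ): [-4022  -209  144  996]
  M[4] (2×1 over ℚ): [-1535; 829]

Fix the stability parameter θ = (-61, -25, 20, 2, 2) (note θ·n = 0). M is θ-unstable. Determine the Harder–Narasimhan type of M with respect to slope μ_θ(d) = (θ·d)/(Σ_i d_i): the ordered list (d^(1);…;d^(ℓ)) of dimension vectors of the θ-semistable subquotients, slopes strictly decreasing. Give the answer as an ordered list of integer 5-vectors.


Barcode: M ≅ I[1,3], I[3,3]^2, I[3,5], I[5,5]. HN layers by μ_θ (5 steps, strictly decreasing):
  μ^(1)=20; μ^(2)=8; μ^(3)=2; μ^(4)=-25; μ^(5)=-61

((0, 0, 3, 0, 0); (0, 0, 1, 1, 1); (0, 0, 0, 0, 1); (0, 1, 0, 0, 0); (1, 0, 0, 0, 0))


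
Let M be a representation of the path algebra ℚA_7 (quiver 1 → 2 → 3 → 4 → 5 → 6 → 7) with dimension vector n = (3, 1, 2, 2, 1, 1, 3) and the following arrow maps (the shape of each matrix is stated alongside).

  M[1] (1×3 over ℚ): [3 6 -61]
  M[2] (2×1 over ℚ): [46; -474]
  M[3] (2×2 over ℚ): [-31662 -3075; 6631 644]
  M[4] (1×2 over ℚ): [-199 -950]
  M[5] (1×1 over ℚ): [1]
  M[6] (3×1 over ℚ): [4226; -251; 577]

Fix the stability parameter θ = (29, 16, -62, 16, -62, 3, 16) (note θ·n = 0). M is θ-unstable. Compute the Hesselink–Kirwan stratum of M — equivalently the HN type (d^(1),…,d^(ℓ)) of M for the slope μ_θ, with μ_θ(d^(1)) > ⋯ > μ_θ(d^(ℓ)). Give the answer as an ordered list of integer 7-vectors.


Via rank(M_{q-1}∘⋯∘M_p): M ≅ I[1,1]^2, I[1,7], I[3,4], I[7,7]^2.
μ_θ-semistable layers: μ^(1)=29; μ^(2)=16; μ^(3)=3; μ^(4)=-63/5; μ^(5)=-62

((2, 0, 0, 0, 0, 0, 0); (0, 0, 0, 1, 0, 0, 3); (0, 0, 0, 0, 0, 1, 0); (1, 1, 1, 1, 1, 0, 0); (0, 0, 1, 0, 0, 0, 0))


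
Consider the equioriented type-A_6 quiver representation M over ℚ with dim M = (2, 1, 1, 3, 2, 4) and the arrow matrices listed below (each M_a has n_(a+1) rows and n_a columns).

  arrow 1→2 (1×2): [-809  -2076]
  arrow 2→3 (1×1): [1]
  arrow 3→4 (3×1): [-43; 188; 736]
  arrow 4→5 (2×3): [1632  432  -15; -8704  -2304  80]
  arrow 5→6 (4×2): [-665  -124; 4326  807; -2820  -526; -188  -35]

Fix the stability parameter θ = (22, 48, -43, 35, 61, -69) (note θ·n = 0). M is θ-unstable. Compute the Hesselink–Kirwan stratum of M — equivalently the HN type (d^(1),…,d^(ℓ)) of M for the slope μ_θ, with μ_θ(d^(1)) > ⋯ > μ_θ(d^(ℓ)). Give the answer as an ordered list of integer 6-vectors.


Interval decomposition of M: I[1,1], I[1,4], I[4,4], I[4,6], I[5,6], I[6,6]^2.
HN type (ℓ=5): μ^(1)=35; μ^(2)=22; μ^(3)=9; μ^(4)=-4; μ^(5)=-69

((0, 0, 0, 2, 0, 0); (1, 0, 0, 0, 0, 0); (1, 1, 1, 1, 1, 1); (0, 0, 0, 0, 1, 1); (0, 0, 0, 0, 0, 2))


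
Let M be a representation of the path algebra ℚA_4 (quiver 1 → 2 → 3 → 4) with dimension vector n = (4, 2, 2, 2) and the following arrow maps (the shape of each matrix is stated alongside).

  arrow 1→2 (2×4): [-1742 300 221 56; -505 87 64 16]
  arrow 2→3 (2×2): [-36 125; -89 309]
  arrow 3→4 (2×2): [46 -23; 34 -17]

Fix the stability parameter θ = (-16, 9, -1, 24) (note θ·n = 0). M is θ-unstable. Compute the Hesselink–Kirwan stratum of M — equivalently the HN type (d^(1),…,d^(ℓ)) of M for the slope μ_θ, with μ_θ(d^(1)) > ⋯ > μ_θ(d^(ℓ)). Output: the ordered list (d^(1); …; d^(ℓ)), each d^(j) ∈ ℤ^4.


Via rank(M_{q-1}∘⋯∘M_p): M ≅ I[1,1]^2, I[1,3], I[1,4], I[4,4].
μ_θ-semistable layers: μ^(1)=24; μ^(2)=4; μ^(3)=-16

((0, 0, 0, 2); (0, 2, 2, 0); (4, 0, 0, 0))


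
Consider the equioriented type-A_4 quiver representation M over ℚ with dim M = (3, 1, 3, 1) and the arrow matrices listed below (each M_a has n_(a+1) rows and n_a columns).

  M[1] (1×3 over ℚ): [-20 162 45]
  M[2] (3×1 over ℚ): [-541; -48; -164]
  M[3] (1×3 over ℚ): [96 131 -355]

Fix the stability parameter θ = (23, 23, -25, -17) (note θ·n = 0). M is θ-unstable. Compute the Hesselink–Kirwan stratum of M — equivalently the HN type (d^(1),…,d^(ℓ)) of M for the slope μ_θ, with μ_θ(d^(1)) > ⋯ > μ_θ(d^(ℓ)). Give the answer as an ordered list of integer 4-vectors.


Barcode: M ≅ I[1,1]^2, I[1,4], I[3,3]^2. HN layers by μ_θ (3 steps, strictly decreasing):
  μ^(1)=23; μ^(2)=1; μ^(3)=-25

((2, 0, 0, 0); (1, 1, 1, 1); (0, 0, 2, 0))


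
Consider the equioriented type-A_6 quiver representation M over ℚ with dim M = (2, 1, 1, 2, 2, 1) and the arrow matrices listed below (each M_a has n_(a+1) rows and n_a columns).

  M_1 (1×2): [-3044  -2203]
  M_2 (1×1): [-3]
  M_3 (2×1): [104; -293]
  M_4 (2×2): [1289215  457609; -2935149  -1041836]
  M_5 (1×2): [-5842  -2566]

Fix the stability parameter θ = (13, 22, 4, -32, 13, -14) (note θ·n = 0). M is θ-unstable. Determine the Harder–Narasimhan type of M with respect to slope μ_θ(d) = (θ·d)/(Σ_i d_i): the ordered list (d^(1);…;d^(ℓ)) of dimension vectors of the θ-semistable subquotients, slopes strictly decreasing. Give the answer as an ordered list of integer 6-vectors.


Barcode: M ≅ I[1,1], I[1,6], I[4,5]. HN layers by μ_θ (3 steps, strictly decreasing):
  μ^(1)=13; μ^(2)=1; μ^(3)=-32

((1, 0, 0, 0, 1, 0); (1, 1, 1, 1, 1, 1); (0, 0, 0, 1, 0, 0))


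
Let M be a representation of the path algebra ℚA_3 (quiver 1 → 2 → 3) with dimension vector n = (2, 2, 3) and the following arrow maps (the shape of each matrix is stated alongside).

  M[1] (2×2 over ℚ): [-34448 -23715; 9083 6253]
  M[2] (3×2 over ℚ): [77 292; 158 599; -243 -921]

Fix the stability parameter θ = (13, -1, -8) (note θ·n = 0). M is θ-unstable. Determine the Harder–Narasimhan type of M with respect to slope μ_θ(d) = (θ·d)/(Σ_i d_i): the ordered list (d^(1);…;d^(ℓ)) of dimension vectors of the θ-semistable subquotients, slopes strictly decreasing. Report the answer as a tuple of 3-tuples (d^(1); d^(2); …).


Interval decomposition of M: I[1,3]^2, I[3,3].
HN type (ℓ=2): μ^(1)=4/3; μ^(2)=-8

((2, 2, 2); (0, 0, 1))


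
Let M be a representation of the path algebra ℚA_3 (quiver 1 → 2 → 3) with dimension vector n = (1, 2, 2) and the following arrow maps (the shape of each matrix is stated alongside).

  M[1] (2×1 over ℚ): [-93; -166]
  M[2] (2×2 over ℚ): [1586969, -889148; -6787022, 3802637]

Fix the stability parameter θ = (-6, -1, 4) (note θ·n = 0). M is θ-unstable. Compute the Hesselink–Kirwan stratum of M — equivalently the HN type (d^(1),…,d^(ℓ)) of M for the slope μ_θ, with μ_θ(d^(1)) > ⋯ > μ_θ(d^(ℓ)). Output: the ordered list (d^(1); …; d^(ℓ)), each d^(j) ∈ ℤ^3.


Interval decomposition of M: I[1,3], I[2,3].
HN type (ℓ=3): μ^(1)=4; μ^(2)=-1; μ^(3)=-6

((0, 0, 2); (0, 2, 0); (1, 0, 0))


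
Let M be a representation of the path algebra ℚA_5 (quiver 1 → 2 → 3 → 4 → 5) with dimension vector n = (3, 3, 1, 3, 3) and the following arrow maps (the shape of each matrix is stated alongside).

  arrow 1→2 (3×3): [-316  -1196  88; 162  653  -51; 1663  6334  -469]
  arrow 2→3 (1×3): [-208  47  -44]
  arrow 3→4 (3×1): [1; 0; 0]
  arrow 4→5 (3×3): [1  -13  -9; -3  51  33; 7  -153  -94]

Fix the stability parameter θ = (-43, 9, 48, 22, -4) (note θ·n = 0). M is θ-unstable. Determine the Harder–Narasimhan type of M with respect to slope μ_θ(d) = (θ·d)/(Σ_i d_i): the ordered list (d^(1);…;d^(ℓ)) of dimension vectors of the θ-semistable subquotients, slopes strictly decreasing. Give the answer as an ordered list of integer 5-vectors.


Via rank(M_{q-1}∘⋯∘M_p): M ≅ I[1,1], I[1,2], I[1,5], I[2,2], I[4,4], I[4,5], I[5,5].
μ_θ-semistable layers: μ^(1)=22; μ^(2)=9; μ^(3)=-4; μ^(4)=-43

((0, 0, 1, 2, 1); (0, 3, 0, 1, 1); (0, 0, 0, 0, 1); (3, 0, 0, 0, 0))


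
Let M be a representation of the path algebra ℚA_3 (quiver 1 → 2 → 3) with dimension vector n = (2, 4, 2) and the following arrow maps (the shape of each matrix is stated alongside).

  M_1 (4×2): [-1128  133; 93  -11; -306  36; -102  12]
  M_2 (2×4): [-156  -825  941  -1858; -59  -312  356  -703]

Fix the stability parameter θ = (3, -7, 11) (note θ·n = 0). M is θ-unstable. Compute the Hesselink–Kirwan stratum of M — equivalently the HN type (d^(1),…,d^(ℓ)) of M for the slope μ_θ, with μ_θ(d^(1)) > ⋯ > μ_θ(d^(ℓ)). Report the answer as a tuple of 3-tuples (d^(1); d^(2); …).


Via rank(M_{q-1}∘⋯∘M_p): M ≅ I[1,3]^2, I[2,2]^2.
μ_θ-semistable layers: μ^(1)=11; μ^(2)=-2; μ^(3)=-7

((0, 0, 2); (2, 2, 0); (0, 2, 0))


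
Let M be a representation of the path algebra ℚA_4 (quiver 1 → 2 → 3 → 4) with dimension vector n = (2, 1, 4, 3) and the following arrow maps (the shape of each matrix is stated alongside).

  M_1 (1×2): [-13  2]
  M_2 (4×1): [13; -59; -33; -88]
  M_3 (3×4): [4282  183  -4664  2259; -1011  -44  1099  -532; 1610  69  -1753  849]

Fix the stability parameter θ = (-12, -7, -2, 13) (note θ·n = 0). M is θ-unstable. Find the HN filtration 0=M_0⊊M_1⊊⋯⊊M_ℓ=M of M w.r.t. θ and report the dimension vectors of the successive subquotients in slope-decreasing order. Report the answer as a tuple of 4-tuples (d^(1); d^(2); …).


Via rank(M_{q-1}∘⋯∘M_p): M ≅ I[1,1], I[1,4], I[3,3], I[3,4]^2.
μ_θ-semistable layers: μ^(1)=13; μ^(2)=-2; μ^(3)=-7; μ^(4)=-12

((0, 0, 0, 3); (0, 0, 4, 0); (0, 1, 0, 0); (2, 0, 0, 0))


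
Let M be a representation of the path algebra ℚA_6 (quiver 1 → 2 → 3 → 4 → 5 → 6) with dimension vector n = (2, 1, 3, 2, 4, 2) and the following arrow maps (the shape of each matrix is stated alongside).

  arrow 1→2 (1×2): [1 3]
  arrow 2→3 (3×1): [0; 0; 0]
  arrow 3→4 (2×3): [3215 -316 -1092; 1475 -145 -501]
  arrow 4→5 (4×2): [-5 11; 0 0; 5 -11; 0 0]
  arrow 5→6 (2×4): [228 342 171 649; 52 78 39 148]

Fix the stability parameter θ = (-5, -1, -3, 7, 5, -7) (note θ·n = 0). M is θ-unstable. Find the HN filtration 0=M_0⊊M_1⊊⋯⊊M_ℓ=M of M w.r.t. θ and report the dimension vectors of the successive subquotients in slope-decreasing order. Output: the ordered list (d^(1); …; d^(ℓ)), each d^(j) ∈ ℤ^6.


Barcode: M ≅ I[1,1], I[1,2], I[3,3], I[3,4], I[3,6], I[5,5]^2, I[5,6]. HN layers by μ_θ (6 steps, strictly decreasing):
  μ^(1)=7; μ^(2)=5; μ^(3)=5/3; μ^(4)=-1; μ^(5)=-3; μ^(6)=-5

((0, 0, 0, 1, 0, 0); (0, 0, 0, 0, 2, 0); (0, 0, 0, 1, 1, 1); (0, 1, 0, 0, 1, 1); (0, 0, 3, 0, 0, 0); (2, 0, 0, 0, 0, 0))


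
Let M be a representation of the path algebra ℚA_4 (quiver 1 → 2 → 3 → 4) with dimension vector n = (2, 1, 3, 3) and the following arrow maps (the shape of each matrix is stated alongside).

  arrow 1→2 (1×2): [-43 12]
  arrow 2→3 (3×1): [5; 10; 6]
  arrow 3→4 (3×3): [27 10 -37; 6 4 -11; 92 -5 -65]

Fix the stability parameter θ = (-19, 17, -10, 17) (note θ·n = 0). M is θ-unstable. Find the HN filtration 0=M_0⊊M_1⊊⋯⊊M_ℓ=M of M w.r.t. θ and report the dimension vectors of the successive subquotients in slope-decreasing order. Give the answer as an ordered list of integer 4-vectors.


Interval decomposition of M: I[1,1], I[1,4], I[3,4]^2.
HN type (ℓ=4): μ^(1)=17; μ^(2)=7/2; μ^(3)=-10; μ^(4)=-19

((0, 0, 0, 3); (0, 1, 1, 0); (0, 0, 2, 0); (2, 0, 0, 0))


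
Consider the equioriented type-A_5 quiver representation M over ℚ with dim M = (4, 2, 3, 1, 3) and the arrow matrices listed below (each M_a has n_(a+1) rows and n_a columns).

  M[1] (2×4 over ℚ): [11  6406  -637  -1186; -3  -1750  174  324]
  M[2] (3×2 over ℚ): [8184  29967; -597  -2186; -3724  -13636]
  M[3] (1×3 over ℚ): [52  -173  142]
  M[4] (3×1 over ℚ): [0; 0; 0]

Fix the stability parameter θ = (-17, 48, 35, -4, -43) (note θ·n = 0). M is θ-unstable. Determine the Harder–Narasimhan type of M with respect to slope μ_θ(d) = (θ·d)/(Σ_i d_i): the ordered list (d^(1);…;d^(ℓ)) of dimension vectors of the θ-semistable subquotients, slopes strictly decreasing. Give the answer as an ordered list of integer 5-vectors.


Via rank(M_{q-1}∘⋯∘M_p): M ≅ I[1,1]^2, I[1,3], I[1,4], I[3,3], I[5,5]^3.
μ_θ-semistable layers: μ^(1)=83/2; μ^(2)=35; μ^(3)=79/3; μ^(4)=-17; μ^(5)=-43

((0, 1, 1, 0, 0); (0, 0, 1, 0, 0); (0, 1, 1, 1, 0); (4, 0, 0, 0, 0); (0, 0, 0, 0, 3))


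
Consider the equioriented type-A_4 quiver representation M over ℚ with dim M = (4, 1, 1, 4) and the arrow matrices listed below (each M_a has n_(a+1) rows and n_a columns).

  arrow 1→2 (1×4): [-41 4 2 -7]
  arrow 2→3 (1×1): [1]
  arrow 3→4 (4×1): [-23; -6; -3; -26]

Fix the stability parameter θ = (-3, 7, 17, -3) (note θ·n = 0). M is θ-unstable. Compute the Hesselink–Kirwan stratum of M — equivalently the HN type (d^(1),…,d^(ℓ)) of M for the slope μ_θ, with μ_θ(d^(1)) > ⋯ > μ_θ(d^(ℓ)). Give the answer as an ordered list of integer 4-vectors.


Interval decomposition of M: I[1,1]^3, I[1,4], I[4,4]^3.
HN type (ℓ=2): μ^(1)=7; μ^(2)=-3

((0, 1, 1, 1); (4, 0, 0, 3))


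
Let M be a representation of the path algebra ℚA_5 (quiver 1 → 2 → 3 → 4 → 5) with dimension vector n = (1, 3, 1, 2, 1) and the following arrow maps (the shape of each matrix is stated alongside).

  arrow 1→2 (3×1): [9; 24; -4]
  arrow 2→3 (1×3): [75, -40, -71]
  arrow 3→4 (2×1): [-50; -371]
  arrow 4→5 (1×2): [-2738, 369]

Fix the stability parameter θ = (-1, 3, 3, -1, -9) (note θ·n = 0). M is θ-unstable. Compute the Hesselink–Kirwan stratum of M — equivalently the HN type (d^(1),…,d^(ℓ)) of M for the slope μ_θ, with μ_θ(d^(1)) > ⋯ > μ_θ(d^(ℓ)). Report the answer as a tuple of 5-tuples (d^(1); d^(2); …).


Via rank(M_{q-1}∘⋯∘M_p): M ≅ I[1,5], I[2,2]^2, I[4,4].
μ_θ-semistable layers: μ^(1)=3; μ^(2)=-1

((0, 2, 0, 0, 0); (1, 1, 1, 2, 1))


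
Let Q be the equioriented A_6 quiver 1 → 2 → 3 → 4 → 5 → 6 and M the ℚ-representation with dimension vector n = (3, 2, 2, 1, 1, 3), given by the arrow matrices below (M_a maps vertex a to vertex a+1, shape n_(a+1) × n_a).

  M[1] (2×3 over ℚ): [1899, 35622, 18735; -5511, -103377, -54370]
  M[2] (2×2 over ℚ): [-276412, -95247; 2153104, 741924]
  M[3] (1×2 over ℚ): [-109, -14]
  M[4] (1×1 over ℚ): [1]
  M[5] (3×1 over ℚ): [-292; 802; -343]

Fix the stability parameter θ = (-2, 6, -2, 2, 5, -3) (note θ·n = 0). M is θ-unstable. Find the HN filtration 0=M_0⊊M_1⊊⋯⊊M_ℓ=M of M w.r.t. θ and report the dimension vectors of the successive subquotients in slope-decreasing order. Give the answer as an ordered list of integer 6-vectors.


Barcode: M ≅ I[1,1], I[1,2], I[1,6], I[3,3], I[6,6]^2. HN layers by μ_θ (4 steps, strictly decreasing):
  μ^(1)=6; μ^(2)=8/5; μ^(3)=-2; μ^(4)=-3

((0, 1, 0, 0, 0, 0); (0, 1, 1, 1, 1, 1); (3, 0, 1, 0, 0, 0); (0, 0, 0, 0, 0, 2))


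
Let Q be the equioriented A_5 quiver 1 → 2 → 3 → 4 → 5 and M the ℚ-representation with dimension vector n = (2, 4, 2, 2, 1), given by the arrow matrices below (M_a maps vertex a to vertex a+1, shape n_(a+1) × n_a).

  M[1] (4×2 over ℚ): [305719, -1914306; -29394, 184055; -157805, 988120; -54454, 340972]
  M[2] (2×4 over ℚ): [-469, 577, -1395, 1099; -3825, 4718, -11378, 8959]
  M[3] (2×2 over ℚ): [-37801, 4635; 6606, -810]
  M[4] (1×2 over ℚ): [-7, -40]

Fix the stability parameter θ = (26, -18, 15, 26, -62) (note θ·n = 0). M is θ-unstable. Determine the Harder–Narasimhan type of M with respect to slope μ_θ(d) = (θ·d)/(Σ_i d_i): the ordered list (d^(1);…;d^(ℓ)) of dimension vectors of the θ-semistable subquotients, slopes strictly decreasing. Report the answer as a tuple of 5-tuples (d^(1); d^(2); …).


Interval decomposition of M: I[1,3], I[1,5], I[2,2]^2, I[4,4].
HN type (ℓ=5): μ^(1)=26; μ^(2)=15; μ^(3)=4; μ^(4)=-13/5; μ^(5)=-18

((0, 0, 0, 1, 0); (0, 0, 1, 0, 0); (1, 1, 0, 0, 0); (1, 1, 1, 1, 1); (0, 2, 0, 0, 0))


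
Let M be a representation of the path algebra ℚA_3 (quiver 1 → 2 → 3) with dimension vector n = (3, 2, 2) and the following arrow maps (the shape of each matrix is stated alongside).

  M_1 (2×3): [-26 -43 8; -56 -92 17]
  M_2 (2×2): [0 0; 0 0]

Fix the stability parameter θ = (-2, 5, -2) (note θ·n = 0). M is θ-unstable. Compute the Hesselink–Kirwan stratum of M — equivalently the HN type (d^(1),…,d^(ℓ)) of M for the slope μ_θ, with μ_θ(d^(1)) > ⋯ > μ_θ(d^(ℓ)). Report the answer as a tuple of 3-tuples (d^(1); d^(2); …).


Interval decomposition of M: I[1,1], I[1,2]^2, I[3,3]^2.
HN type (ℓ=2): μ^(1)=5; μ^(2)=-2

((0, 2, 0); (3, 0, 2))


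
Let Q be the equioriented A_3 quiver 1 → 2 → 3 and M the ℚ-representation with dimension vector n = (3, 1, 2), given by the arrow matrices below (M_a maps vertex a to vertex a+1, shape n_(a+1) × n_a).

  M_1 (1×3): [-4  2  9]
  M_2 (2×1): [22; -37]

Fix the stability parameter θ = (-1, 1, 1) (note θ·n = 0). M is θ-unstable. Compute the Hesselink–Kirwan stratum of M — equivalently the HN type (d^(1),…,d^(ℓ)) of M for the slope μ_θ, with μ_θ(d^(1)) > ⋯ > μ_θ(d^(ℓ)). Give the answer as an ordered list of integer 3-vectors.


Interval decomposition of M: I[1,1]^2, I[1,3], I[3,3].
HN type (ℓ=2): μ^(1)=1; μ^(2)=-1

((0, 1, 2); (3, 0, 0))


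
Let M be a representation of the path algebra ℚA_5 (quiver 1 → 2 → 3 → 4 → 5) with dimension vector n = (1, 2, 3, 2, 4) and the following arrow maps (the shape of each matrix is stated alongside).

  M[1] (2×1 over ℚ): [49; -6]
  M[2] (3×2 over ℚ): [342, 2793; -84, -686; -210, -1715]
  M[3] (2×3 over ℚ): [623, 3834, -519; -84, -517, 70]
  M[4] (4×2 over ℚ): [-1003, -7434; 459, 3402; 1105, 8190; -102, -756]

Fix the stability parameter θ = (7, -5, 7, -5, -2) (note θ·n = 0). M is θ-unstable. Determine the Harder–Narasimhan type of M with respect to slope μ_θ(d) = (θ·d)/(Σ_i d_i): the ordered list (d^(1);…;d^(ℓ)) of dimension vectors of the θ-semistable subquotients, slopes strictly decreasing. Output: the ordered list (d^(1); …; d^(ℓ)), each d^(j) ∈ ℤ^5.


Via rank(M_{q-1}∘⋯∘M_p): M ≅ I[1,2], I[2,3], I[3,4], I[3,5], I[5,5]^3.
μ_θ-semistable layers: μ^(1)=7; μ^(2)=1; μ^(3)=0; μ^(4)=-2; μ^(5)=-5

((0, 0, 1, 0, 0); (1, 1, 1, 1, 0); (0, 0, 1, 1, 1); (0, 0, 0, 0, 3); (0, 1, 0, 0, 0))


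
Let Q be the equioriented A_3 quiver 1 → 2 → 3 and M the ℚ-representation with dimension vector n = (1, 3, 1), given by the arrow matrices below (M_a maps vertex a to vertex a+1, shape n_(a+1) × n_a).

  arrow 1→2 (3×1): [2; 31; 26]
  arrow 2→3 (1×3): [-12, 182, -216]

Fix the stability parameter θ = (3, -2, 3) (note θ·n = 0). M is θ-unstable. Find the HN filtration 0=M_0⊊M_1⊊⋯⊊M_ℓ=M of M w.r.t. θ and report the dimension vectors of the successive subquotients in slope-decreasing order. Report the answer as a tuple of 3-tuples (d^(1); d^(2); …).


Interval decomposition of M: I[1,3], I[2,2]^2.
HN type (ℓ=3): μ^(1)=3; μ^(2)=1/2; μ^(3)=-2

((0, 0, 1); (1, 1, 0); (0, 2, 0))


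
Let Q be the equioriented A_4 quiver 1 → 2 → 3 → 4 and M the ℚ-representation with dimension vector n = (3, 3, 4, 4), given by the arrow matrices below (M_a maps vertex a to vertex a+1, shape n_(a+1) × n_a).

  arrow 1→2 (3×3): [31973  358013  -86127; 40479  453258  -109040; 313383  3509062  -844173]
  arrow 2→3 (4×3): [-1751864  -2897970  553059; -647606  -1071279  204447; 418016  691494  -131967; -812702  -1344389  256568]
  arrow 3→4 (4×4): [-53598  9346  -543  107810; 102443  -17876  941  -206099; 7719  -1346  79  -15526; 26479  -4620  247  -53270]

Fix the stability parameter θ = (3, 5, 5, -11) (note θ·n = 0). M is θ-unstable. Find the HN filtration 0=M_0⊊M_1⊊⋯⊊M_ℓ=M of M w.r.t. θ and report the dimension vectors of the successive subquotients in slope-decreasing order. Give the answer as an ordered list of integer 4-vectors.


Via rank(M_{q-1}∘⋯∘M_p): M ≅ I[1,2], I[1,4]^2, I[3,4]^2.
μ_θ-semistable layers: μ^(1)=5; μ^(2)=3; μ^(3)=1/2; μ^(4)=-3

((0, 1, 0, 0); (1, 0, 0, 0); (2, 2, 2, 2); (0, 0, 2, 2))


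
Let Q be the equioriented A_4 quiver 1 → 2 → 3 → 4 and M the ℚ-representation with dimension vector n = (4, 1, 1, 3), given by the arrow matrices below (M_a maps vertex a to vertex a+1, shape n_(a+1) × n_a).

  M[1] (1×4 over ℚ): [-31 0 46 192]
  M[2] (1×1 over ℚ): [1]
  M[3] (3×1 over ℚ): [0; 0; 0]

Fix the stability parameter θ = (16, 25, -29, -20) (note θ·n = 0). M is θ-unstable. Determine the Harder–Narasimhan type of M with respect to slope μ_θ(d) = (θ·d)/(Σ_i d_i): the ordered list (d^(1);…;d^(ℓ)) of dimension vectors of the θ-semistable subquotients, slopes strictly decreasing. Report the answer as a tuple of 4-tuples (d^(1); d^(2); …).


Interval decomposition of M: I[1,1]^3, I[1,3], I[4,4]^3.
HN type (ℓ=3): μ^(1)=16; μ^(2)=4; μ^(3)=-20

((3, 0, 0, 0); (1, 1, 1, 0); (0, 0, 0, 3))


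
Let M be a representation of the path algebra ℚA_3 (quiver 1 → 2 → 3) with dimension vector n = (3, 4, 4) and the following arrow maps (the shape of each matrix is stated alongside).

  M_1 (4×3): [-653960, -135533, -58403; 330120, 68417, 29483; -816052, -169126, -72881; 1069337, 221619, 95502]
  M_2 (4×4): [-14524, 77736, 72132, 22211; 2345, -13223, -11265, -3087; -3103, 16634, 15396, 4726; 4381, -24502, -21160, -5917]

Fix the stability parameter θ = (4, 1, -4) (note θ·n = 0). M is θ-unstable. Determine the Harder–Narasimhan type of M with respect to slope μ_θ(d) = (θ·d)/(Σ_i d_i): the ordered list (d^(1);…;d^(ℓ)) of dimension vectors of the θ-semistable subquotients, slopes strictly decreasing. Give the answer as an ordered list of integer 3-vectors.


Via rank(M_{q-1}∘⋯∘M_p): M ≅ I[1,3]^3, I[2,2], I[3,3].
μ_θ-semistable layers: μ^(1)=1; μ^(2)=1/3; μ^(3)=-4

((0, 1, 0); (3, 3, 3); (0, 0, 1))


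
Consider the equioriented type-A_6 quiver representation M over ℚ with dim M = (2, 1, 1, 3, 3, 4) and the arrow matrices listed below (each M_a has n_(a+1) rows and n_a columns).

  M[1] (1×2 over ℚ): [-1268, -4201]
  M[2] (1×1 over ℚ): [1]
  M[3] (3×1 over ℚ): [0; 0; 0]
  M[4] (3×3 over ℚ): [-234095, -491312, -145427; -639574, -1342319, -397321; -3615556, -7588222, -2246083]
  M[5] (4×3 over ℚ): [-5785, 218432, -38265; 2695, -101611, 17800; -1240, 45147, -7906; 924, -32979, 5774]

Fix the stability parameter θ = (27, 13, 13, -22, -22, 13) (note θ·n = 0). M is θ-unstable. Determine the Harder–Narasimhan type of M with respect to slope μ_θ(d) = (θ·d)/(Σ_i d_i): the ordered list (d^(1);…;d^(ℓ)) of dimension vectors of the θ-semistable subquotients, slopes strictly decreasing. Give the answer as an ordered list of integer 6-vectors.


Barcode: M ≅ I[1,1], I[1,3], I[4,6]^3, I[6,6]. HN layers by μ_θ (4 steps, strictly decreasing):
  μ^(1)=27; μ^(2)=53/3; μ^(3)=13; μ^(4)=-22

((1, 0, 0, 0, 0, 0); (1, 1, 1, 0, 0, 0); (0, 0, 0, 0, 0, 4); (0, 0, 0, 3, 3, 0))


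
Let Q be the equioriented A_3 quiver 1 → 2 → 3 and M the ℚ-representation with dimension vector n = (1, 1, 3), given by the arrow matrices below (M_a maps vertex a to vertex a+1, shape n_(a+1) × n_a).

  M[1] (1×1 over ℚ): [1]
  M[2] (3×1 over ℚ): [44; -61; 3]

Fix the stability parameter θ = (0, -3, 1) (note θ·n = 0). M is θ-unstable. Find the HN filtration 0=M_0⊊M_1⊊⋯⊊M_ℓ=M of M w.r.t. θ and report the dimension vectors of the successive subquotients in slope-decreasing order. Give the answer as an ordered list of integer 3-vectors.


Barcode: M ≅ I[1,3], I[3,3]^2. HN layers by μ_θ (2 steps, strictly decreasing):
  μ^(1)=1; μ^(2)=-3/2

((0, 0, 3); (1, 1, 0))


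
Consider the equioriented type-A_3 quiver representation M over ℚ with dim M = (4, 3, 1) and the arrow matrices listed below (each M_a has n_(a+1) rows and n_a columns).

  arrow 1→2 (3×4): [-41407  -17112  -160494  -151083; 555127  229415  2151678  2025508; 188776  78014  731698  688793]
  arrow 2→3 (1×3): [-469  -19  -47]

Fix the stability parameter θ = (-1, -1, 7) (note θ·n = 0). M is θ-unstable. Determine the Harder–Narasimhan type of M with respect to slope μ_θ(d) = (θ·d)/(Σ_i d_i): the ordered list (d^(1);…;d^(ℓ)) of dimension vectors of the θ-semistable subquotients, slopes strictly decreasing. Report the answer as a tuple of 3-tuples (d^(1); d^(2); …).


Interval decomposition of M: I[1,1], I[1,2]^2, I[1,3].
HN type (ℓ=2): μ^(1)=7; μ^(2)=-1

((0, 0, 1); (4, 3, 0))


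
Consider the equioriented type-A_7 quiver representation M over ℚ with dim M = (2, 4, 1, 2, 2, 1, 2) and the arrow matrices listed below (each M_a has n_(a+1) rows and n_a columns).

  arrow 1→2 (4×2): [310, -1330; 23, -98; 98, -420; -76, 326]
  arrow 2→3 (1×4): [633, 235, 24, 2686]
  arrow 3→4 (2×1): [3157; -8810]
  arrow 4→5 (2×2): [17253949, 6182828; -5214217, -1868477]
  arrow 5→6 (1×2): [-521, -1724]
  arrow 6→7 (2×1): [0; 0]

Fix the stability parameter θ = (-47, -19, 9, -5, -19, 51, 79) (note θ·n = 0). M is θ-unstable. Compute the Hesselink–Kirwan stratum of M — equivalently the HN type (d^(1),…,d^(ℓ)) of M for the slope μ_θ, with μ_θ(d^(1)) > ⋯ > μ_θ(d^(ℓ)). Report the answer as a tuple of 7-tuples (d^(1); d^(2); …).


Via rank(M_{q-1}∘⋯∘M_p): M ≅ I[1,2], I[1,6], I[2,2]^2, I[4,5], I[7,7]^2.
μ_θ-semistable layers: μ^(1)=79; μ^(2)=51; μ^(3)=-5; μ^(4)=-12; μ^(5)=-19; μ^(6)=-47

((0, 0, 0, 0, 0, 0, 2); (0, 0, 0, 0, 0, 1, 0); (0, 0, 1, 1, 1, 0, 0); (0, 0, 0, 1, 1, 0, 0); (0, 4, 0, 0, 0, 0, 0); (2, 0, 0, 0, 0, 0, 0))


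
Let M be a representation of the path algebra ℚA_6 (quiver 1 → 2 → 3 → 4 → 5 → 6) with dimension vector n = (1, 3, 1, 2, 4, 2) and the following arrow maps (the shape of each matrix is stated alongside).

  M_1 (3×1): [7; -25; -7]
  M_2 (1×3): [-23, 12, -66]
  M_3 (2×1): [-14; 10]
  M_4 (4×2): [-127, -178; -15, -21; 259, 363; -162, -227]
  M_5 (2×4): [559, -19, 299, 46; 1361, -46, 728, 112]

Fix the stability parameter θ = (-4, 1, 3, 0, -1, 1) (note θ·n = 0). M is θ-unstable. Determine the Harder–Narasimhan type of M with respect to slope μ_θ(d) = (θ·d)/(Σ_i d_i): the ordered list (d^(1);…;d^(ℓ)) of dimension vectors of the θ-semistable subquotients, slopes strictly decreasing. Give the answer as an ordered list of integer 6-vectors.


Via rank(M_{q-1}∘⋯∘M_p): M ≅ I[1,6], I[2,2]^2, I[4,6], I[5,5]^2.
μ_θ-semistable layers: μ^(1)=1; μ^(2)=3/4; μ^(3)=-1/2; μ^(4)=-1; μ^(5)=-4

((0, 2, 0, 0, 0, 2); (0, 1, 1, 1, 1, 0); (0, 0, 0, 1, 1, 0); (0, 0, 0, 0, 2, 0); (1, 0, 0, 0, 0, 0))


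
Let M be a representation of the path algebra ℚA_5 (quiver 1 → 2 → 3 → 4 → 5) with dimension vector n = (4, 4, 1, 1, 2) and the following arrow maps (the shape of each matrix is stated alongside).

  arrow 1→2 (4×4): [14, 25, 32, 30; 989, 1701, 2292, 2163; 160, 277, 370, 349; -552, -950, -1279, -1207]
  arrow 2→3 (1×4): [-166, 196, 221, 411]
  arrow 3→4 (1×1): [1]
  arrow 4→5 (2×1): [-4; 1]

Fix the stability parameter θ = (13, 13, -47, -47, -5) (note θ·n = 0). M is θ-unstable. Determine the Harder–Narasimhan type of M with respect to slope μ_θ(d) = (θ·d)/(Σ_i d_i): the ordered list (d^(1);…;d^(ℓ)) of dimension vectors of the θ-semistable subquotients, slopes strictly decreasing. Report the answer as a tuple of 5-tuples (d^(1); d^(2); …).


Barcode: M ≅ I[1,2]^3, I[1,5], I[5,5]. HN layers by μ_θ (3 steps, strictly decreasing):
  μ^(1)=13; μ^(2)=-5; μ^(3)=-17

((3, 3, 0, 0, 0); (0, 0, 0, 0, 2); (1, 1, 1, 1, 0))


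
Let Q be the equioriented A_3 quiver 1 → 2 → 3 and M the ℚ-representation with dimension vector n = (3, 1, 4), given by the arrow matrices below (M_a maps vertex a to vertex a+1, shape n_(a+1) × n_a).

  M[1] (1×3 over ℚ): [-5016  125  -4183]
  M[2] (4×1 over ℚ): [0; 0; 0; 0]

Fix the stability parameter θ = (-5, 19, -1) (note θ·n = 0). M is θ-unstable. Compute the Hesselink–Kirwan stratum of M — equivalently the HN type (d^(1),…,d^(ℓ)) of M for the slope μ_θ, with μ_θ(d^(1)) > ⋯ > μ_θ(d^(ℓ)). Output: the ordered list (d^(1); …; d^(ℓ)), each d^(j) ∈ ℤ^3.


Barcode: M ≅ I[1,1]^2, I[1,2], I[3,3]^4. HN layers by μ_θ (3 steps, strictly decreasing):
  μ^(1)=19; μ^(2)=-1; μ^(3)=-5

((0, 1, 0); (0, 0, 4); (3, 0, 0))


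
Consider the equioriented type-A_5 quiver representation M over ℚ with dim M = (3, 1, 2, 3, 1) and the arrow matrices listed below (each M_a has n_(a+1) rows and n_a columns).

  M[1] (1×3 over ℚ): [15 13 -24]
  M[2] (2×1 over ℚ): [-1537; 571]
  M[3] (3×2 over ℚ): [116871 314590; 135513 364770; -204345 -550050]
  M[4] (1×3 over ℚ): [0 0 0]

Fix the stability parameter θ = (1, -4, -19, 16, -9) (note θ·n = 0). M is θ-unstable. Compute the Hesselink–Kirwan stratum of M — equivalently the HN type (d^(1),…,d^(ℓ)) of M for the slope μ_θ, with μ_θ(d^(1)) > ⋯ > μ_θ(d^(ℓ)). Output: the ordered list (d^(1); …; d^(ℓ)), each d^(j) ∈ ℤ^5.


Barcode: M ≅ I[1,1]^2, I[1,4], I[3,3], I[4,4]^2, I[5,5]. HN layers by μ_θ (5 steps, strictly decreasing):
  μ^(1)=16; μ^(2)=1; μ^(3)=-22/3; μ^(4)=-9; μ^(5)=-19

((0, 0, 0, 3, 0); (2, 0, 0, 0, 0); (1, 1, 1, 0, 0); (0, 0, 0, 0, 1); (0, 0, 1, 0, 0))


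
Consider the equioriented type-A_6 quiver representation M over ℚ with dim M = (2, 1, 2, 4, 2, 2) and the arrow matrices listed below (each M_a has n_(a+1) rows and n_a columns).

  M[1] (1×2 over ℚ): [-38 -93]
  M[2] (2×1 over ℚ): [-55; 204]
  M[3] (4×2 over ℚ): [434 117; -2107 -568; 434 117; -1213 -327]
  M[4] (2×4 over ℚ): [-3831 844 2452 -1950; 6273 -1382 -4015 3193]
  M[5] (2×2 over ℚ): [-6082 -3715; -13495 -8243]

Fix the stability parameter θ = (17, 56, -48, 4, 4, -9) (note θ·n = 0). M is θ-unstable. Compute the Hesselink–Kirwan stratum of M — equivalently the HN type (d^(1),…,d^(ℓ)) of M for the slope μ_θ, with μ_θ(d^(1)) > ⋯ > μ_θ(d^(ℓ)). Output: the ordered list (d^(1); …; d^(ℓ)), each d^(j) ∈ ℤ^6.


Via rank(M_{q-1}∘⋯∘M_p): M ≅ I[1,1], I[1,6], I[3,6], I[4,4]^2.
μ_θ-semistable layers: μ^(1)=17; μ^(2)=4; μ^(3)=-1/3; μ^(4)=-48

((1, 0, 0, 0, 0, 0); (1, 1, 1, 3, 1, 1); (0, 0, 0, 1, 1, 1); (0, 0, 1, 0, 0, 0))


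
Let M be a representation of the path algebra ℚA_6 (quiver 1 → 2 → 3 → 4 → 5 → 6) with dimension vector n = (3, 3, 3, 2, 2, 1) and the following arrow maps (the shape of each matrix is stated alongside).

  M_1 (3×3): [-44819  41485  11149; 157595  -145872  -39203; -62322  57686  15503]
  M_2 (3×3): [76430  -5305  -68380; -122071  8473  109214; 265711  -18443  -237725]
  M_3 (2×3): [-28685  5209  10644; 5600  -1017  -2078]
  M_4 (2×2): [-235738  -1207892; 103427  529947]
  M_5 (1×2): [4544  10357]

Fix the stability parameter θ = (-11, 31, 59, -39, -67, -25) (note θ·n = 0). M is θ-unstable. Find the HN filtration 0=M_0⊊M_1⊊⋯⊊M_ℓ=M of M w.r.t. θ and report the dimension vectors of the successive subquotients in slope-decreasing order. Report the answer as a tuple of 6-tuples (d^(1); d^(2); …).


Via rank(M_{q-1}∘⋯∘M_p): M ≅ I[1,3], I[1,5], I[1,6].
μ_θ-semistable layers: μ^(1)=59; μ^(2)=31; μ^(3)=-4; μ^(4)=-41/5; μ^(5)=-11

((0, 0, 1, 0, 0, 0); (0, 1, 0, 0, 0, 0); (0, 1, 1, 1, 1, 0); (0, 1, 1, 1, 1, 1); (3, 0, 0, 0, 0, 0))
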